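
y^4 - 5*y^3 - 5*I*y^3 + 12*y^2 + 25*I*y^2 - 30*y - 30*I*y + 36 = (y - 3)*(y - 2)*(y - 6*I)*(y + I)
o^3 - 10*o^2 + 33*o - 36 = (o - 4)*(o - 3)^2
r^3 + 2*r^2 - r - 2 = (r - 1)*(r + 1)*(r + 2)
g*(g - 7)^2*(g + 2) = g^4 - 12*g^3 + 21*g^2 + 98*g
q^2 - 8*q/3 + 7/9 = (q - 7/3)*(q - 1/3)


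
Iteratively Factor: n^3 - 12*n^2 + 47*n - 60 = (n - 4)*(n^2 - 8*n + 15) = (n - 5)*(n - 4)*(n - 3)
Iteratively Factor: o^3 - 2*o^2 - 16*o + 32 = (o - 4)*(o^2 + 2*o - 8) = (o - 4)*(o + 4)*(o - 2)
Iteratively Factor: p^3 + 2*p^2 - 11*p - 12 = (p + 4)*(p^2 - 2*p - 3) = (p + 1)*(p + 4)*(p - 3)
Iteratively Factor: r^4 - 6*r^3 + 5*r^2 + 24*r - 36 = (r + 2)*(r^3 - 8*r^2 + 21*r - 18) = (r - 3)*(r + 2)*(r^2 - 5*r + 6) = (r - 3)*(r - 2)*(r + 2)*(r - 3)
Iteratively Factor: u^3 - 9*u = (u)*(u^2 - 9) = u*(u + 3)*(u - 3)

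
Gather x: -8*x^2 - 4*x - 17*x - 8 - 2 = -8*x^2 - 21*x - 10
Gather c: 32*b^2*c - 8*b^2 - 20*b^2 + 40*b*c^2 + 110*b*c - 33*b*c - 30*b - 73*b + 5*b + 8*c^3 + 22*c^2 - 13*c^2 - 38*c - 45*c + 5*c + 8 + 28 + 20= -28*b^2 - 98*b + 8*c^3 + c^2*(40*b + 9) + c*(32*b^2 + 77*b - 78) + 56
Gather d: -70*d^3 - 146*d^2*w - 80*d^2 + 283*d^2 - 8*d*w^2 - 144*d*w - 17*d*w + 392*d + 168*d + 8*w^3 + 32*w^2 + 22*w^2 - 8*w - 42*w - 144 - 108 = -70*d^3 + d^2*(203 - 146*w) + d*(-8*w^2 - 161*w + 560) + 8*w^3 + 54*w^2 - 50*w - 252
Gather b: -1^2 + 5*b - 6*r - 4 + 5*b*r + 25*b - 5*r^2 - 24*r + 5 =b*(5*r + 30) - 5*r^2 - 30*r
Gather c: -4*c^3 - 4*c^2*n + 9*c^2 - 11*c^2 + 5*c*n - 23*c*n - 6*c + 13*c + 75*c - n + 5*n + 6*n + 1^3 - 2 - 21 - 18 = -4*c^3 + c^2*(-4*n - 2) + c*(82 - 18*n) + 10*n - 40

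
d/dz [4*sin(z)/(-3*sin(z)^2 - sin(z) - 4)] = 4*(3*sin(z)^2 - 4)*cos(z)/(3*sin(z)^2 + sin(z) + 4)^2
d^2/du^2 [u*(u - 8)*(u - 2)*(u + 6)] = 12*u^2 - 24*u - 88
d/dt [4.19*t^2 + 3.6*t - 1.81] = 8.38*t + 3.6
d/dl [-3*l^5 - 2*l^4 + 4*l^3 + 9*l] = -15*l^4 - 8*l^3 + 12*l^2 + 9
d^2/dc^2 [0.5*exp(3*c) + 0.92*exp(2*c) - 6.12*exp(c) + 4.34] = (4.5*exp(2*c) + 3.68*exp(c) - 6.12)*exp(c)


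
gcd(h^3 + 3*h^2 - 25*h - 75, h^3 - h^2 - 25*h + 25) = h^2 - 25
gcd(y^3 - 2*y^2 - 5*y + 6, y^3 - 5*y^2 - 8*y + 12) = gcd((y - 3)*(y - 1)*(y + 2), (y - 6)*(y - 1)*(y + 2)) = y^2 + y - 2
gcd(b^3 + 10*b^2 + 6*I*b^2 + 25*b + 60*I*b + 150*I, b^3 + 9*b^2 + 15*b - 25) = b^2 + 10*b + 25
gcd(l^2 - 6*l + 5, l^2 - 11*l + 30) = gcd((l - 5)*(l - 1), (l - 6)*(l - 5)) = l - 5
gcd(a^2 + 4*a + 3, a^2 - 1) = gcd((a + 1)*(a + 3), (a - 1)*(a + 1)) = a + 1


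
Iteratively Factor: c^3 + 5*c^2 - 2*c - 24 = (c + 3)*(c^2 + 2*c - 8) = (c + 3)*(c + 4)*(c - 2)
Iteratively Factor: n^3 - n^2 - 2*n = (n + 1)*(n^2 - 2*n) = n*(n + 1)*(n - 2)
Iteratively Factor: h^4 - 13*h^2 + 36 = (h + 3)*(h^3 - 3*h^2 - 4*h + 12) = (h + 2)*(h + 3)*(h^2 - 5*h + 6) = (h - 2)*(h + 2)*(h + 3)*(h - 3)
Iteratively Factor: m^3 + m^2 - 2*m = (m + 2)*(m^2 - m) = m*(m + 2)*(m - 1)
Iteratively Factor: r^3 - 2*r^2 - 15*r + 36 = (r - 3)*(r^2 + r - 12) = (r - 3)*(r + 4)*(r - 3)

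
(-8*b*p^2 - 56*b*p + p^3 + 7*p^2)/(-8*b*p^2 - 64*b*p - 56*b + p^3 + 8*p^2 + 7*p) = p/(p + 1)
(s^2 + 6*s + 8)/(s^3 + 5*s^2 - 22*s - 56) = (s + 4)/(s^2 + 3*s - 28)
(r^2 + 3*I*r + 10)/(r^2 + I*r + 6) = (r + 5*I)/(r + 3*I)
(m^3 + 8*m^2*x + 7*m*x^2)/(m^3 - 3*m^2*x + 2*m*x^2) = (m^2 + 8*m*x + 7*x^2)/(m^2 - 3*m*x + 2*x^2)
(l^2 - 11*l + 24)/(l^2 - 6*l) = (l^2 - 11*l + 24)/(l*(l - 6))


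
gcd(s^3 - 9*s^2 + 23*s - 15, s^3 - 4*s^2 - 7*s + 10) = s^2 - 6*s + 5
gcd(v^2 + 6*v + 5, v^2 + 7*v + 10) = v + 5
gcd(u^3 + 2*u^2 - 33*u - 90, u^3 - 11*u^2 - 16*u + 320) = u + 5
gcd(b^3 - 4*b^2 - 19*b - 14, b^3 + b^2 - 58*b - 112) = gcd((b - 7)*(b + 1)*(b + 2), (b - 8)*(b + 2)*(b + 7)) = b + 2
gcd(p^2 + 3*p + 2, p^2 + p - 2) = p + 2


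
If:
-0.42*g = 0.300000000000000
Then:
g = -0.71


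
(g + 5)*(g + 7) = g^2 + 12*g + 35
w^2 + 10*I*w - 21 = (w + 3*I)*(w + 7*I)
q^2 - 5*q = q*(q - 5)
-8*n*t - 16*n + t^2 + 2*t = (-8*n + t)*(t + 2)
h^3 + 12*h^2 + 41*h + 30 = (h + 1)*(h + 5)*(h + 6)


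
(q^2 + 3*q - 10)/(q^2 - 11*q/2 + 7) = 2*(q + 5)/(2*q - 7)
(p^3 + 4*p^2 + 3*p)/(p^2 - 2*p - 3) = p*(p + 3)/(p - 3)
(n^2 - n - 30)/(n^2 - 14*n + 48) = (n + 5)/(n - 8)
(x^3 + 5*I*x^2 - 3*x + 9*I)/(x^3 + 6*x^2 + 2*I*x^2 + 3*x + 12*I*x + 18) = (x + 3*I)/(x + 6)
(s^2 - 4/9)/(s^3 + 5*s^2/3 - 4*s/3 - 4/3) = (s - 2/3)/(s^2 + s - 2)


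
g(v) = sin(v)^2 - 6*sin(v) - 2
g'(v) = 2*sin(v)*cos(v) - 6*cos(v)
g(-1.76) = 4.86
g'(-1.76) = 1.50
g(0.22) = -3.26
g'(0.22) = -5.43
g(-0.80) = 2.82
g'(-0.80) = -5.18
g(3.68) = 1.34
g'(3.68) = 6.03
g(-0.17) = -0.96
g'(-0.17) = -6.25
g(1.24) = -6.78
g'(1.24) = -1.33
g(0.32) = -3.79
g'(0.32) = -5.10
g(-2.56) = 1.60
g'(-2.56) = 5.93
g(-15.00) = 2.32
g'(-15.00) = 5.55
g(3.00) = -2.83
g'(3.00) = 5.66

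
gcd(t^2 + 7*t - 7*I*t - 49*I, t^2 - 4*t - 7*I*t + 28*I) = t - 7*I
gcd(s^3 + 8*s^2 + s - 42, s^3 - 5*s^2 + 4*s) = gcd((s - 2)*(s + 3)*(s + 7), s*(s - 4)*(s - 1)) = 1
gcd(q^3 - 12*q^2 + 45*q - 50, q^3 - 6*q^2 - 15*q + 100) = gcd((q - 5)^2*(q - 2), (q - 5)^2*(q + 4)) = q^2 - 10*q + 25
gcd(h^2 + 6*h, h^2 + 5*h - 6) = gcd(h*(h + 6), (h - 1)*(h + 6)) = h + 6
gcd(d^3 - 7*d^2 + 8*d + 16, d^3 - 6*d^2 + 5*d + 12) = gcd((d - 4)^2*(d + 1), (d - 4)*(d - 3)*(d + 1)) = d^2 - 3*d - 4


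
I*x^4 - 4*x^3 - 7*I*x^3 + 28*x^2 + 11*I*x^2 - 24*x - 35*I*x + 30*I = (x - 6)*(x - I)*(x + 5*I)*(I*x - I)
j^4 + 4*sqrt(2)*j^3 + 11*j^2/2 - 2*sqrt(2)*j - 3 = (j - sqrt(2)/2)*(j + sqrt(2)/2)*(j + sqrt(2))*(j + 3*sqrt(2))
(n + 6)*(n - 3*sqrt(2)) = n^2 - 3*sqrt(2)*n + 6*n - 18*sqrt(2)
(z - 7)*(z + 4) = z^2 - 3*z - 28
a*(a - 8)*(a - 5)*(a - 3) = a^4 - 16*a^3 + 79*a^2 - 120*a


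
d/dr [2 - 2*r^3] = -6*r^2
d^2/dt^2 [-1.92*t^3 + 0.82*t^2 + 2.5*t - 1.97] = 1.64 - 11.52*t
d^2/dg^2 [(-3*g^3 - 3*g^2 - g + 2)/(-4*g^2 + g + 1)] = 2*(43*g^3 - 51*g^2 + 45*g - 8)/(64*g^6 - 48*g^5 - 36*g^4 + 23*g^3 + 9*g^2 - 3*g - 1)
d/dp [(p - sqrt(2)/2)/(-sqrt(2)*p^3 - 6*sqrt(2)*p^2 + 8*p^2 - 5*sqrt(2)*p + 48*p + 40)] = (-sqrt(2)*p^3 - 6*sqrt(2)*p^2 + 8*p^2 - 5*sqrt(2)*p + 48*p + (2*p - sqrt(2))*(3*sqrt(2)*p^2 - 16*p + 12*sqrt(2)*p - 48 + 5*sqrt(2))/2 + 40)/(sqrt(2)*p^3 - 8*p^2 + 6*sqrt(2)*p^2 - 48*p + 5*sqrt(2)*p - 40)^2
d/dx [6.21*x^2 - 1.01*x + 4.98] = 12.42*x - 1.01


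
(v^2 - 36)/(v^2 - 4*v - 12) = (v + 6)/(v + 2)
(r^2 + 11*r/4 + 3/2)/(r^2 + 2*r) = (r + 3/4)/r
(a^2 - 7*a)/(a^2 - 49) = a/(a + 7)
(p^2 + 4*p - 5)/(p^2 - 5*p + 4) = (p + 5)/(p - 4)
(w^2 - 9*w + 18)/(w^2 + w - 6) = (w^2 - 9*w + 18)/(w^2 + w - 6)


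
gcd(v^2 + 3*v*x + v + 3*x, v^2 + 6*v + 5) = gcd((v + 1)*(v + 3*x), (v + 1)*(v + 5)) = v + 1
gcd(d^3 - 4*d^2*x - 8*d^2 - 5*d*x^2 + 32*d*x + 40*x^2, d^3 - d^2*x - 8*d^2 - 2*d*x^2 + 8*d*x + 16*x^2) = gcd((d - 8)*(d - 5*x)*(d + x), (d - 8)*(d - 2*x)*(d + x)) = d^2 + d*x - 8*d - 8*x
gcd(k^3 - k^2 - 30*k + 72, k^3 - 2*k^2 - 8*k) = k - 4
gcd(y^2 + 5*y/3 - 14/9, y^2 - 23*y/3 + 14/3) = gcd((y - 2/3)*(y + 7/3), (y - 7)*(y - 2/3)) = y - 2/3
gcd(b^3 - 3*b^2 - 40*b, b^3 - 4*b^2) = b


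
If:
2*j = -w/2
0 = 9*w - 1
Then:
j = -1/36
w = 1/9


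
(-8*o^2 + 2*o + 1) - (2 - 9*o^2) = o^2 + 2*o - 1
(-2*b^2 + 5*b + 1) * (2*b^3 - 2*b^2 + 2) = -4*b^5 + 14*b^4 - 8*b^3 - 6*b^2 + 10*b + 2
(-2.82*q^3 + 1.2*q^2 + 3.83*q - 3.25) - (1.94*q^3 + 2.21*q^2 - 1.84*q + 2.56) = -4.76*q^3 - 1.01*q^2 + 5.67*q - 5.81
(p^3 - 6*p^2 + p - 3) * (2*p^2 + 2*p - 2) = 2*p^5 - 10*p^4 - 12*p^3 + 8*p^2 - 8*p + 6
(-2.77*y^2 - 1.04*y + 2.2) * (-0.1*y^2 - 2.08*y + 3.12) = 0.277*y^4 + 5.8656*y^3 - 6.6992*y^2 - 7.8208*y + 6.864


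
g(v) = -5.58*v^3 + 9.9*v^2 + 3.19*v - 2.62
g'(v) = -16.74*v^2 + 19.8*v + 3.19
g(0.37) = -0.37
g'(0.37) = 8.22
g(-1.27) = 20.73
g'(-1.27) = -48.96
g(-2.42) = 126.72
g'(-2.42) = -142.76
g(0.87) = 3.97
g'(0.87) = 7.75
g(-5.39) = 1141.58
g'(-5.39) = -589.86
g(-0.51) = -0.93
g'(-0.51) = -11.26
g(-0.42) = -1.80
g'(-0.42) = -8.08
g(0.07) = -2.35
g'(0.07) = 4.49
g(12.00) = -8180.98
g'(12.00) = -2169.77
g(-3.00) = 227.57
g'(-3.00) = -206.87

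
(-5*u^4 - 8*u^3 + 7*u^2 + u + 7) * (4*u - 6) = -20*u^5 - 2*u^4 + 76*u^3 - 38*u^2 + 22*u - 42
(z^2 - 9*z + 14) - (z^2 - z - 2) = 16 - 8*z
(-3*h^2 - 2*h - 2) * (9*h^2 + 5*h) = -27*h^4 - 33*h^3 - 28*h^2 - 10*h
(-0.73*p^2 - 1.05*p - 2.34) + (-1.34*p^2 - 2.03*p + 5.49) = -2.07*p^2 - 3.08*p + 3.15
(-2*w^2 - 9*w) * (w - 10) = -2*w^3 + 11*w^2 + 90*w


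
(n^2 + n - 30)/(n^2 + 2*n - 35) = (n + 6)/(n + 7)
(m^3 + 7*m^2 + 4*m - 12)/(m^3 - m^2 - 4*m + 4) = (m + 6)/(m - 2)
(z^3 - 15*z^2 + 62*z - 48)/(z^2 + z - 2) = (z^2 - 14*z + 48)/(z + 2)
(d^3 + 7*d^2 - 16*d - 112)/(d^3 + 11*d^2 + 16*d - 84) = (d^2 - 16)/(d^2 + 4*d - 12)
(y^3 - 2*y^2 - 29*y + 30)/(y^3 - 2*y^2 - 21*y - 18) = (y^2 + 4*y - 5)/(y^2 + 4*y + 3)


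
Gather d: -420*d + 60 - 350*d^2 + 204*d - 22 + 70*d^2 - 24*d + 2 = -280*d^2 - 240*d + 40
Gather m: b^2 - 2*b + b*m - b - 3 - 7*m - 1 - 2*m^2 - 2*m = b^2 - 3*b - 2*m^2 + m*(b - 9) - 4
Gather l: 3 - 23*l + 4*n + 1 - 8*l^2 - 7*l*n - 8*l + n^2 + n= -8*l^2 + l*(-7*n - 31) + n^2 + 5*n + 4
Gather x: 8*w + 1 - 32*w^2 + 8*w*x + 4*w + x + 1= -32*w^2 + 12*w + x*(8*w + 1) + 2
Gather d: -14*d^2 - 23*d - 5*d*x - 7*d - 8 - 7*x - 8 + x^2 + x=-14*d^2 + d*(-5*x - 30) + x^2 - 6*x - 16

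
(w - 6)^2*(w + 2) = w^3 - 10*w^2 + 12*w + 72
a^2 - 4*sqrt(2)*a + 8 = (a - 2*sqrt(2))^2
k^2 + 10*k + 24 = (k + 4)*(k + 6)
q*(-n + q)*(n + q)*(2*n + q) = -2*n^3*q - n^2*q^2 + 2*n*q^3 + q^4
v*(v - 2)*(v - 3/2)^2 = v^4 - 5*v^3 + 33*v^2/4 - 9*v/2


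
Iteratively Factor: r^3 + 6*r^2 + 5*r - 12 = (r + 3)*(r^2 + 3*r - 4) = (r - 1)*(r + 3)*(r + 4)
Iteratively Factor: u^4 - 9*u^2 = (u - 3)*(u^3 + 3*u^2) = u*(u - 3)*(u^2 + 3*u) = u^2*(u - 3)*(u + 3)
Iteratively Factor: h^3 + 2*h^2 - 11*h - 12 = (h + 1)*(h^2 + h - 12) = (h - 3)*(h + 1)*(h + 4)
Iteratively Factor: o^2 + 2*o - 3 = (o + 3)*(o - 1)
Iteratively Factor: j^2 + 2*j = (j)*(j + 2)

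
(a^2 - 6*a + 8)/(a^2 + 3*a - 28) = (a - 2)/(a + 7)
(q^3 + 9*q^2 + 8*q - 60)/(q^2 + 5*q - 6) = (q^2 + 3*q - 10)/(q - 1)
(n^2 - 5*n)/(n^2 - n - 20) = n/(n + 4)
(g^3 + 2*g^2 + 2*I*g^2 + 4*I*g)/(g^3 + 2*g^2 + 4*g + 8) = g/(g - 2*I)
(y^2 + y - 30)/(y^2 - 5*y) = (y + 6)/y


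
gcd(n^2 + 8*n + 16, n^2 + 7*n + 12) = n + 4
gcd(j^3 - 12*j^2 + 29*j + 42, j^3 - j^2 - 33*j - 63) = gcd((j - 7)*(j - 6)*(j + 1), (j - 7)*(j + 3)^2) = j - 7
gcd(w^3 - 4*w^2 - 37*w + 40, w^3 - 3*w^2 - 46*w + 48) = w^2 - 9*w + 8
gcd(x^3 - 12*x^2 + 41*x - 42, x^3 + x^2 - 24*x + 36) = x^2 - 5*x + 6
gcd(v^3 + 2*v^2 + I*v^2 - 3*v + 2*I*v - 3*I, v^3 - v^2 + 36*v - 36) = v - 1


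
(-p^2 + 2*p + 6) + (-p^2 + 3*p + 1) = -2*p^2 + 5*p + 7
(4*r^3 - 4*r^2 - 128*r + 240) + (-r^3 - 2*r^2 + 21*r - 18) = 3*r^3 - 6*r^2 - 107*r + 222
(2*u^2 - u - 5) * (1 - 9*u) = -18*u^3 + 11*u^2 + 44*u - 5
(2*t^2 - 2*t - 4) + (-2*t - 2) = 2*t^2 - 4*t - 6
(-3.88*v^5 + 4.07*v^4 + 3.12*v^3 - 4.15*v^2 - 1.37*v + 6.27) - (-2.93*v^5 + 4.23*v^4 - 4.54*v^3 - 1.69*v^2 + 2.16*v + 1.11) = -0.95*v^5 - 0.16*v^4 + 7.66*v^3 - 2.46*v^2 - 3.53*v + 5.16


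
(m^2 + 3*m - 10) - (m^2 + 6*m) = -3*m - 10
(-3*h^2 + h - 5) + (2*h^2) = -h^2 + h - 5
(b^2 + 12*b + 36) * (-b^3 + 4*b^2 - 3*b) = -b^5 - 8*b^4 + 9*b^3 + 108*b^2 - 108*b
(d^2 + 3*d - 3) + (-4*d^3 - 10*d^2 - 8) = -4*d^3 - 9*d^2 + 3*d - 11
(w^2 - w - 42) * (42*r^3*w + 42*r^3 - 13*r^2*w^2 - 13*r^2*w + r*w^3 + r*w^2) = 42*r^3*w^3 - 1806*r^3*w - 1764*r^3 - 13*r^2*w^4 + 559*r^2*w^2 + 546*r^2*w + r*w^5 - 43*r*w^3 - 42*r*w^2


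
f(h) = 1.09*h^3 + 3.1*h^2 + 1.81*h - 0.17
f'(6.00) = 156.73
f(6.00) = 357.73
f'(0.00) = 1.81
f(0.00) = -0.17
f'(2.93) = 48.05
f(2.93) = 59.16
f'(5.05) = 116.51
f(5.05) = 228.41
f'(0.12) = 2.60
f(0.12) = 0.09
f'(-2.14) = 3.52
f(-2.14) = -0.53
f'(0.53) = 6.01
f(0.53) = 1.82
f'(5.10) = 118.48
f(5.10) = 234.28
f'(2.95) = 48.56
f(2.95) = 60.13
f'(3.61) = 66.81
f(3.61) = 98.04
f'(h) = 3.27*h^2 + 6.2*h + 1.81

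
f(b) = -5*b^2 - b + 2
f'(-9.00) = 89.00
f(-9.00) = -394.00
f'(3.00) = -31.00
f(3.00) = -46.00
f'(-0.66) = 5.60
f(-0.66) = 0.48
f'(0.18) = -2.80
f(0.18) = 1.66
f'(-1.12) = 10.20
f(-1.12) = -3.15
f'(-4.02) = 39.20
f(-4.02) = -74.78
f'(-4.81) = 47.10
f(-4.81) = -108.87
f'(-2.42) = 23.20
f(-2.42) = -24.86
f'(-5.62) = 55.20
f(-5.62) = -150.30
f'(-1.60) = 15.00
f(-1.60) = -9.20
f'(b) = -10*b - 1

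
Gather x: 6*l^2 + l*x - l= 6*l^2 + l*x - l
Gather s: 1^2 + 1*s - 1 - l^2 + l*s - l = -l^2 - l + s*(l + 1)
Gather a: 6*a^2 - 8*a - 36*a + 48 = 6*a^2 - 44*a + 48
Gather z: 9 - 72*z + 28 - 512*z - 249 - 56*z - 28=-640*z - 240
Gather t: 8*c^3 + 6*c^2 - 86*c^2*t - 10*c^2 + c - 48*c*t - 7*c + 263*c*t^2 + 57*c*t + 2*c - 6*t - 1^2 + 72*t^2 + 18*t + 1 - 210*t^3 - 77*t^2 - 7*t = 8*c^3 - 4*c^2 - 4*c - 210*t^3 + t^2*(263*c - 5) + t*(-86*c^2 + 9*c + 5)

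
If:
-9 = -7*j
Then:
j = 9/7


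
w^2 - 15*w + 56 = (w - 8)*(w - 7)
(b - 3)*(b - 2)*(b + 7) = b^3 + 2*b^2 - 29*b + 42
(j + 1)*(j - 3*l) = j^2 - 3*j*l + j - 3*l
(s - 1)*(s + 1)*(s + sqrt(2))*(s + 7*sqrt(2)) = s^4 + 8*sqrt(2)*s^3 + 13*s^2 - 8*sqrt(2)*s - 14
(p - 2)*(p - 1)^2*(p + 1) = p^4 - 3*p^3 + p^2 + 3*p - 2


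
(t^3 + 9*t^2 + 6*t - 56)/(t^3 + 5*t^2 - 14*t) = (t + 4)/t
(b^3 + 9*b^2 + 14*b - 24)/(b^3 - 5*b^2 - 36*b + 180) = (b^2 + 3*b - 4)/(b^2 - 11*b + 30)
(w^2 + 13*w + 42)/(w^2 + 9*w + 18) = (w + 7)/(w + 3)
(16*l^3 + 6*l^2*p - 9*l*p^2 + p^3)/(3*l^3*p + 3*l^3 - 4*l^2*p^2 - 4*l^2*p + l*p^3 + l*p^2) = (16*l^3 + 6*l^2*p - 9*l*p^2 + p^3)/(l*(3*l^2*p + 3*l^2 - 4*l*p^2 - 4*l*p + p^3 + p^2))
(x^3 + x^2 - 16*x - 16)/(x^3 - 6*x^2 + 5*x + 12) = (x + 4)/(x - 3)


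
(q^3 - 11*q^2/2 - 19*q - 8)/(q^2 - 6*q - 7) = (-q^3 + 11*q^2/2 + 19*q + 8)/(-q^2 + 6*q + 7)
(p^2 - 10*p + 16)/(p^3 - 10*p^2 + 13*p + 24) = (p - 2)/(p^2 - 2*p - 3)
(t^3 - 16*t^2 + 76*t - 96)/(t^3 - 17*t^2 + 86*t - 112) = (t - 6)/(t - 7)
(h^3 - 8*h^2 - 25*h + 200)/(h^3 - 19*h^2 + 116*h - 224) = (h^2 - 25)/(h^2 - 11*h + 28)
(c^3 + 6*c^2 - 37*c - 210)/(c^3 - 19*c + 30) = (c^2 + c - 42)/(c^2 - 5*c + 6)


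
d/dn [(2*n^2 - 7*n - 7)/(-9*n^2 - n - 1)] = 65*n*(-n - 2)/(81*n^4 + 18*n^3 + 19*n^2 + 2*n + 1)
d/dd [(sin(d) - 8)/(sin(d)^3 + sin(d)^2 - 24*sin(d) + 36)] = (-2*sin(d)^3 + 23*sin(d)^2 + 16*sin(d) - 156)*cos(d)/(sin(d)^3 + sin(d)^2 - 24*sin(d) + 36)^2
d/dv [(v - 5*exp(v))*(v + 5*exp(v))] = 2*v - 50*exp(2*v)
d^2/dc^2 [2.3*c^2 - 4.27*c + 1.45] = 4.60000000000000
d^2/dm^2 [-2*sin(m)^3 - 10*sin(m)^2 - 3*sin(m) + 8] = 18*sin(m)^3 + 40*sin(m)^2 - 9*sin(m) - 20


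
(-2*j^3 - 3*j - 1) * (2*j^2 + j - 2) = -4*j^5 - 2*j^4 - 2*j^3 - 5*j^2 + 5*j + 2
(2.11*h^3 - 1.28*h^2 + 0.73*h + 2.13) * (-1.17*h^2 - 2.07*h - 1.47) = -2.4687*h^5 - 2.8701*h^4 - 1.3062*h^3 - 2.1216*h^2 - 5.4822*h - 3.1311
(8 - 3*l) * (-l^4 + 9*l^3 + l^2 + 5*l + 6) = 3*l^5 - 35*l^4 + 69*l^3 - 7*l^2 + 22*l + 48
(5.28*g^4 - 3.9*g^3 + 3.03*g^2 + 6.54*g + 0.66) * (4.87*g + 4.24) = 25.7136*g^5 + 3.3942*g^4 - 1.7799*g^3 + 44.697*g^2 + 30.9438*g + 2.7984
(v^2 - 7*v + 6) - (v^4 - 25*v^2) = -v^4 + 26*v^2 - 7*v + 6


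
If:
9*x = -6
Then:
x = -2/3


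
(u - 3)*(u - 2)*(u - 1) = u^3 - 6*u^2 + 11*u - 6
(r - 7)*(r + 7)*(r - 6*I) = r^3 - 6*I*r^2 - 49*r + 294*I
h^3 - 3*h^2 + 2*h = h*(h - 2)*(h - 1)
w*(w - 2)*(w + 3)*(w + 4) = w^4 + 5*w^3 - 2*w^2 - 24*w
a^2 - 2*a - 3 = (a - 3)*(a + 1)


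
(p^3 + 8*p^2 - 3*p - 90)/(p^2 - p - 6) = (p^2 + 11*p + 30)/(p + 2)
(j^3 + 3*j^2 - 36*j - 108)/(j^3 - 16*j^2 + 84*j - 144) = (j^2 + 9*j + 18)/(j^2 - 10*j + 24)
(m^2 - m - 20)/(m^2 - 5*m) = (m + 4)/m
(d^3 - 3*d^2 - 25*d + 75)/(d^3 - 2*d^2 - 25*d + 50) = (d - 3)/(d - 2)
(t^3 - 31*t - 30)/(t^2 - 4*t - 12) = (t^2 + 6*t + 5)/(t + 2)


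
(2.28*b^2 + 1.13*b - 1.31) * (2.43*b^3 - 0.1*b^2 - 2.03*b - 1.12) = 5.5404*b^5 + 2.5179*b^4 - 7.9247*b^3 - 4.7165*b^2 + 1.3937*b + 1.4672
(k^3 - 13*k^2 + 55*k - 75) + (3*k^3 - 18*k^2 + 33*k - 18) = 4*k^3 - 31*k^2 + 88*k - 93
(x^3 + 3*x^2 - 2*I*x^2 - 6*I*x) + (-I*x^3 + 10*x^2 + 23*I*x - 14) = x^3 - I*x^3 + 13*x^2 - 2*I*x^2 + 17*I*x - 14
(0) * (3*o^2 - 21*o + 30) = 0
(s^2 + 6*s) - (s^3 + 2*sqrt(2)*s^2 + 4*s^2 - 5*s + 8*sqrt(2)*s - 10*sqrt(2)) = -s^3 - 3*s^2 - 2*sqrt(2)*s^2 - 8*sqrt(2)*s + 11*s + 10*sqrt(2)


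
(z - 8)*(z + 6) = z^2 - 2*z - 48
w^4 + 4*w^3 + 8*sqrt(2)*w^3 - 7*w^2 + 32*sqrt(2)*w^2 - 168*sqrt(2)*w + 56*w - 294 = (w - 3)*(w + 7)*(w + sqrt(2))*(w + 7*sqrt(2))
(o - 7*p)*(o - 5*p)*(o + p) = o^3 - 11*o^2*p + 23*o*p^2 + 35*p^3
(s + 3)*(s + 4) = s^2 + 7*s + 12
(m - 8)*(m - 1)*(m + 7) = m^3 - 2*m^2 - 55*m + 56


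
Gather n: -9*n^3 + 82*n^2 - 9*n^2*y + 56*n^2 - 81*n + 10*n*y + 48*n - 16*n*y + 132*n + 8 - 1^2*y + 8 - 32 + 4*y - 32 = -9*n^3 + n^2*(138 - 9*y) + n*(99 - 6*y) + 3*y - 48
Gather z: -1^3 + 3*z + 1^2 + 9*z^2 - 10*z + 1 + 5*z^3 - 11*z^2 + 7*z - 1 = 5*z^3 - 2*z^2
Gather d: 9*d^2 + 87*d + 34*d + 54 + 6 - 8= 9*d^2 + 121*d + 52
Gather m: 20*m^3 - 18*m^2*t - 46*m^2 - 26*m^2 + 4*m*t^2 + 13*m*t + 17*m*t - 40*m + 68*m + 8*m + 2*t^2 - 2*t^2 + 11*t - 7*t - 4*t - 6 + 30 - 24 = 20*m^3 + m^2*(-18*t - 72) + m*(4*t^2 + 30*t + 36)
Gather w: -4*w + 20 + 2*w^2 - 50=2*w^2 - 4*w - 30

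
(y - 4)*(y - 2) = y^2 - 6*y + 8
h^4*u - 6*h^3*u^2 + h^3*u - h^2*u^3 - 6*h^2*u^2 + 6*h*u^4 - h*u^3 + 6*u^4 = (h - 6*u)*(h - u)*(h + u)*(h*u + u)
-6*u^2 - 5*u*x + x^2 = (-6*u + x)*(u + x)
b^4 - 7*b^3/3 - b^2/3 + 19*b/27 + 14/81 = (b - 7/3)*(b - 2/3)*(b + 1/3)^2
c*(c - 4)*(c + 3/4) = c^3 - 13*c^2/4 - 3*c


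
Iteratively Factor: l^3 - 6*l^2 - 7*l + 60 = (l - 5)*(l^2 - l - 12) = (l - 5)*(l - 4)*(l + 3)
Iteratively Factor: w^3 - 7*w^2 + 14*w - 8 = (w - 4)*(w^2 - 3*w + 2) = (w - 4)*(w - 2)*(w - 1)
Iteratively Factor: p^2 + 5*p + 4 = (p + 4)*(p + 1)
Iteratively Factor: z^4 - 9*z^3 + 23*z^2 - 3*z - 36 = (z - 4)*(z^3 - 5*z^2 + 3*z + 9) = (z - 4)*(z + 1)*(z^2 - 6*z + 9) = (z - 4)*(z - 3)*(z + 1)*(z - 3)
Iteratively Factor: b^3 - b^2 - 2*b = (b + 1)*(b^2 - 2*b) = (b - 2)*(b + 1)*(b)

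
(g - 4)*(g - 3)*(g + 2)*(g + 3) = g^4 - 2*g^3 - 17*g^2 + 18*g + 72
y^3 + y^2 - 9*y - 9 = (y - 3)*(y + 1)*(y + 3)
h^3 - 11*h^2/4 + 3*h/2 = h*(h - 2)*(h - 3/4)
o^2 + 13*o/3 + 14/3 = (o + 2)*(o + 7/3)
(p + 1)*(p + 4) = p^2 + 5*p + 4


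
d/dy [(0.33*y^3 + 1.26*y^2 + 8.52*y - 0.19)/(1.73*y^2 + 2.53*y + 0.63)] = (0.5709*y^4 + 1.6698*y^3 - 10.9281*y^2 + 2.245*y + 5.8483)/(2.9929*y^4 + 8.7538*y^3 + 8.5807*y^2 + 3.1878*y + 0.3969)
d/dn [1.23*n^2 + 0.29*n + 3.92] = 2.46*n + 0.29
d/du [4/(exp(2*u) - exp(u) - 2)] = (4 - 8*exp(u))*exp(u)/(-exp(2*u) + exp(u) + 2)^2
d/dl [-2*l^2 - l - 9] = -4*l - 1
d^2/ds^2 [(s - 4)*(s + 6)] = 2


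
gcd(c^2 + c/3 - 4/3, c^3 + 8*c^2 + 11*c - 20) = c - 1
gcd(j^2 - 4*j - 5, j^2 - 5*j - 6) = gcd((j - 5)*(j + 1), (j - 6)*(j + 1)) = j + 1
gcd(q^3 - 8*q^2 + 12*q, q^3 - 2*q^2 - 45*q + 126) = q - 6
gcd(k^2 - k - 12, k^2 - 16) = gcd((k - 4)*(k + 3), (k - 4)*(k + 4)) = k - 4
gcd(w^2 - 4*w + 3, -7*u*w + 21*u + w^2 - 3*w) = w - 3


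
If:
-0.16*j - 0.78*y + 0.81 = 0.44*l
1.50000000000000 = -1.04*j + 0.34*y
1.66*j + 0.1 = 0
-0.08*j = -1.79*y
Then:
No Solution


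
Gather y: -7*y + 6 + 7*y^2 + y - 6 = 7*y^2 - 6*y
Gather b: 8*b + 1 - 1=8*b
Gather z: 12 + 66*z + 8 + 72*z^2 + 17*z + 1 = 72*z^2 + 83*z + 21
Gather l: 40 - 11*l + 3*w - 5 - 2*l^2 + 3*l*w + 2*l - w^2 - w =-2*l^2 + l*(3*w - 9) - w^2 + 2*w + 35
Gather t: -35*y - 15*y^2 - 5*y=-15*y^2 - 40*y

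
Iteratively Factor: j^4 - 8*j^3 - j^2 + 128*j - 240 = (j - 3)*(j^3 - 5*j^2 - 16*j + 80) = (j - 3)*(j + 4)*(j^2 - 9*j + 20) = (j - 4)*(j - 3)*(j + 4)*(j - 5)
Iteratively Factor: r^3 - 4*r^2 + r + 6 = (r - 3)*(r^2 - r - 2) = (r - 3)*(r - 2)*(r + 1)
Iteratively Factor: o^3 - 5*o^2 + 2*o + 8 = (o + 1)*(o^2 - 6*o + 8) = (o - 2)*(o + 1)*(o - 4)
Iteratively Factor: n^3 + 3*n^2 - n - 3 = (n - 1)*(n^2 + 4*n + 3) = (n - 1)*(n + 1)*(n + 3)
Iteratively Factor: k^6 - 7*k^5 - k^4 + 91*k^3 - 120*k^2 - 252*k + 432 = (k - 3)*(k^5 - 4*k^4 - 13*k^3 + 52*k^2 + 36*k - 144) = (k - 4)*(k - 3)*(k^4 - 13*k^2 + 36) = (k - 4)*(k - 3)*(k + 3)*(k^3 - 3*k^2 - 4*k + 12) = (k - 4)*(k - 3)*(k + 2)*(k + 3)*(k^2 - 5*k + 6) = (k - 4)*(k - 3)^2*(k + 2)*(k + 3)*(k - 2)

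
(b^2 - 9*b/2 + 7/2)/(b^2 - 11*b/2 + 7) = (b - 1)/(b - 2)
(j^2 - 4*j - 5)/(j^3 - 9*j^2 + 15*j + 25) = 1/(j - 5)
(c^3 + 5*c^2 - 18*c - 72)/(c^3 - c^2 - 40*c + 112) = (c^2 + 9*c + 18)/(c^2 + 3*c - 28)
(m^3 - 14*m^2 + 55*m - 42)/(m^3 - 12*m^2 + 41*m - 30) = (m - 7)/(m - 5)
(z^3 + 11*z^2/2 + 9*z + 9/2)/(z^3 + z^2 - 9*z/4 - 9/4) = 2*(z + 3)/(2*z - 3)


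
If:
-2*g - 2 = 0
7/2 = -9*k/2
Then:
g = -1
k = -7/9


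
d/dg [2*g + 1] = 2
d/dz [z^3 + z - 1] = 3*z^2 + 1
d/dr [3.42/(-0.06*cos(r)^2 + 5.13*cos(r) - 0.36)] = (17.5446 - 0.4104*cos(r))*sin(r)/(0.06*cos(r)^2 - 5.13*cos(r) + 0.36)^2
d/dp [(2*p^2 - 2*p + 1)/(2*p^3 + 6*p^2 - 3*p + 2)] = (-4*p^4 + 8*p^3 - 4*p - 1)/(4*p^6 + 24*p^5 + 24*p^4 - 28*p^3 + 33*p^2 - 12*p + 4)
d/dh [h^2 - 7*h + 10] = 2*h - 7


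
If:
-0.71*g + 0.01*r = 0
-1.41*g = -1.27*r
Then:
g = 0.00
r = 0.00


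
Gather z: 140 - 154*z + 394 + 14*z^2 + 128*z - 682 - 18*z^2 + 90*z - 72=-4*z^2 + 64*z - 220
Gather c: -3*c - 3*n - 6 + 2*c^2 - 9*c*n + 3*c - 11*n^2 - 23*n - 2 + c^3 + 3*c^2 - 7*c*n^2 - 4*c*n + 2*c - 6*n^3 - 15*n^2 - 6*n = c^3 + 5*c^2 + c*(-7*n^2 - 13*n + 2) - 6*n^3 - 26*n^2 - 32*n - 8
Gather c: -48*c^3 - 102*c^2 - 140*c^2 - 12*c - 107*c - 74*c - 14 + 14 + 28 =-48*c^3 - 242*c^2 - 193*c + 28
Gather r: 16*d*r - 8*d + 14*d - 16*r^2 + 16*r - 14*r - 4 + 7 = 6*d - 16*r^2 + r*(16*d + 2) + 3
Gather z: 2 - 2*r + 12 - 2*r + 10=24 - 4*r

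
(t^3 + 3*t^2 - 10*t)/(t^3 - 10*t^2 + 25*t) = (t^2 + 3*t - 10)/(t^2 - 10*t + 25)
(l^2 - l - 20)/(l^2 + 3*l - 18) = (l^2 - l - 20)/(l^2 + 3*l - 18)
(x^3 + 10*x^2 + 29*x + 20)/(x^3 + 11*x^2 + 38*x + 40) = (x + 1)/(x + 2)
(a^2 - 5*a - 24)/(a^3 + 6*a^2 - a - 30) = (a - 8)/(a^2 + 3*a - 10)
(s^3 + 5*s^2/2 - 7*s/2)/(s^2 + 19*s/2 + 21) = s*(s - 1)/(s + 6)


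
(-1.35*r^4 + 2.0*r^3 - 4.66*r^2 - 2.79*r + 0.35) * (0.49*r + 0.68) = -0.6615*r^5 + 0.0619999999999998*r^4 - 0.9234*r^3 - 4.5359*r^2 - 1.7257*r + 0.238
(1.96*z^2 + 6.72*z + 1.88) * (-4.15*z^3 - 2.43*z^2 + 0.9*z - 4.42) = -8.134*z^5 - 32.6508*z^4 - 22.3676*z^3 - 7.1836*z^2 - 28.0104*z - 8.3096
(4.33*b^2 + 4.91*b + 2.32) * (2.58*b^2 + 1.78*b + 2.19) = 11.1714*b^4 + 20.3752*b^3 + 24.2081*b^2 + 14.8825*b + 5.0808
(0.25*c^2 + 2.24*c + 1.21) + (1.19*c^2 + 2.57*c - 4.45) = 1.44*c^2 + 4.81*c - 3.24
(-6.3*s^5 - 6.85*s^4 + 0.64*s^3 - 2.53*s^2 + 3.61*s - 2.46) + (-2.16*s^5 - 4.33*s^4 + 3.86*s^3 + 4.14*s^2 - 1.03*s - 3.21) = -8.46*s^5 - 11.18*s^4 + 4.5*s^3 + 1.61*s^2 + 2.58*s - 5.67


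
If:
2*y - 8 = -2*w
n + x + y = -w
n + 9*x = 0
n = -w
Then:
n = -9/2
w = 9/2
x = 1/2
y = -1/2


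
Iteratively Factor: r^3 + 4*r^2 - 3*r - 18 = (r + 3)*(r^2 + r - 6) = (r + 3)^2*(r - 2)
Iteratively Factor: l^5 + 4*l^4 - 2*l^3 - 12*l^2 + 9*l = (l - 1)*(l^4 + 5*l^3 + 3*l^2 - 9*l) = (l - 1)*(l + 3)*(l^3 + 2*l^2 - 3*l) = (l - 1)*(l + 3)^2*(l^2 - l) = l*(l - 1)*(l + 3)^2*(l - 1)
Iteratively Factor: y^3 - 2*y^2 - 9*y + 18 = (y + 3)*(y^2 - 5*y + 6) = (y - 3)*(y + 3)*(y - 2)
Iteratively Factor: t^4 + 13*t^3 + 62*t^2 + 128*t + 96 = (t + 3)*(t^3 + 10*t^2 + 32*t + 32) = (t + 3)*(t + 4)*(t^2 + 6*t + 8) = (t + 3)*(t + 4)^2*(t + 2)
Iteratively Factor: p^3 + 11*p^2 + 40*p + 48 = (p + 3)*(p^2 + 8*p + 16) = (p + 3)*(p + 4)*(p + 4)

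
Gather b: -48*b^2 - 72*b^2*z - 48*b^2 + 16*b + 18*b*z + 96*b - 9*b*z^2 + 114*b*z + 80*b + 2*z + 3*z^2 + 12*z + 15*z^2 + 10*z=b^2*(-72*z - 96) + b*(-9*z^2 + 132*z + 192) + 18*z^2 + 24*z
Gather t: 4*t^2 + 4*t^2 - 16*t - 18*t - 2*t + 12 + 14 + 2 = 8*t^2 - 36*t + 28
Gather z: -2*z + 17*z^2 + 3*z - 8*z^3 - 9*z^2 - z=-8*z^3 + 8*z^2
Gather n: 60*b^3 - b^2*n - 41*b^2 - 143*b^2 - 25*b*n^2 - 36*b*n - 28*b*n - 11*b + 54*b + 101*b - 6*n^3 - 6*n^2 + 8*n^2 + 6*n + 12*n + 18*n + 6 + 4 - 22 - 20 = 60*b^3 - 184*b^2 + 144*b - 6*n^3 + n^2*(2 - 25*b) + n*(-b^2 - 64*b + 36) - 32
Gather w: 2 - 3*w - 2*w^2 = -2*w^2 - 3*w + 2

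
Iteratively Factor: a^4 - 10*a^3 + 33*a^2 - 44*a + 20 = (a - 1)*(a^3 - 9*a^2 + 24*a - 20) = (a - 5)*(a - 1)*(a^2 - 4*a + 4) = (a - 5)*(a - 2)*(a - 1)*(a - 2)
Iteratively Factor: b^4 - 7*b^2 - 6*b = (b + 1)*(b^3 - b^2 - 6*b) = (b + 1)*(b + 2)*(b^2 - 3*b) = (b - 3)*(b + 1)*(b + 2)*(b)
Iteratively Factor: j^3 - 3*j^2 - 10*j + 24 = (j - 4)*(j^2 + j - 6) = (j - 4)*(j - 2)*(j + 3)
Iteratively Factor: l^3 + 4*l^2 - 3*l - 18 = (l + 3)*(l^2 + l - 6) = (l + 3)^2*(l - 2)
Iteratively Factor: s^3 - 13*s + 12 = (s - 3)*(s^2 + 3*s - 4) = (s - 3)*(s + 4)*(s - 1)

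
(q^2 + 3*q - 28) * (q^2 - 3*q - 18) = q^4 - 55*q^2 + 30*q + 504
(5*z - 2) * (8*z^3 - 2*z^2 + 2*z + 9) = 40*z^4 - 26*z^3 + 14*z^2 + 41*z - 18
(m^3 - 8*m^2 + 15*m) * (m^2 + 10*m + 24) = m^5 + 2*m^4 - 41*m^3 - 42*m^2 + 360*m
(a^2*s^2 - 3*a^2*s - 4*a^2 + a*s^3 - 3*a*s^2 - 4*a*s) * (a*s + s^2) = a^3*s^3 - 3*a^3*s^2 - 4*a^3*s + 2*a^2*s^4 - 6*a^2*s^3 - 8*a^2*s^2 + a*s^5 - 3*a*s^4 - 4*a*s^3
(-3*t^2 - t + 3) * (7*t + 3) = -21*t^3 - 16*t^2 + 18*t + 9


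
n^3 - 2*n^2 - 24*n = n*(n - 6)*(n + 4)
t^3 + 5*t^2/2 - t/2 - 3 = (t - 1)*(t + 3/2)*(t + 2)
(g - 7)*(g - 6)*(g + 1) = g^3 - 12*g^2 + 29*g + 42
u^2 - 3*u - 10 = (u - 5)*(u + 2)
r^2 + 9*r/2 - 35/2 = (r - 5/2)*(r + 7)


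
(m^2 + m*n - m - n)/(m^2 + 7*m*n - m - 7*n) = (m + n)/(m + 7*n)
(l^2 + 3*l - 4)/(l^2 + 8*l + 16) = (l - 1)/(l + 4)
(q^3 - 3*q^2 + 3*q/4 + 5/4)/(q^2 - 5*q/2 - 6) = (-4*q^3 + 12*q^2 - 3*q - 5)/(2*(-2*q^2 + 5*q + 12))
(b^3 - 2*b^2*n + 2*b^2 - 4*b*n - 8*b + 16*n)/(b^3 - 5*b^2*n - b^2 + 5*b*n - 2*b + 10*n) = (b^2 - 2*b*n + 4*b - 8*n)/(b^2 - 5*b*n + b - 5*n)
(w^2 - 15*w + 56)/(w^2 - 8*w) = (w - 7)/w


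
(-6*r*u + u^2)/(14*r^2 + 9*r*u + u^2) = u*(-6*r + u)/(14*r^2 + 9*r*u + u^2)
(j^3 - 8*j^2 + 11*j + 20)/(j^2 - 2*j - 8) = (j^2 - 4*j - 5)/(j + 2)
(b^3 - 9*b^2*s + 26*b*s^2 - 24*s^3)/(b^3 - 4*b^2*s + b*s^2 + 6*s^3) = (b - 4*s)/(b + s)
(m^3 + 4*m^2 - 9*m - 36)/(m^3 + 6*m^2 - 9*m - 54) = (m + 4)/(m + 6)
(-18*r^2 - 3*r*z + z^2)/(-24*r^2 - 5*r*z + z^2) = (-6*r + z)/(-8*r + z)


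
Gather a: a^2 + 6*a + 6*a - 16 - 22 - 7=a^2 + 12*a - 45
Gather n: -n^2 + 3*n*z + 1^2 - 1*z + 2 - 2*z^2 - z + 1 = -n^2 + 3*n*z - 2*z^2 - 2*z + 4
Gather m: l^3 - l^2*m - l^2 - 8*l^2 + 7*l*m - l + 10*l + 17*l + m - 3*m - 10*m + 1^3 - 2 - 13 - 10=l^3 - 9*l^2 + 26*l + m*(-l^2 + 7*l - 12) - 24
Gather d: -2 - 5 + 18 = 11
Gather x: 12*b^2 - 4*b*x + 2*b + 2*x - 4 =12*b^2 + 2*b + x*(2 - 4*b) - 4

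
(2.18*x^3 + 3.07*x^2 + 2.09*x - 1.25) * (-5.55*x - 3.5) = -12.099*x^4 - 24.6685*x^3 - 22.3445*x^2 - 0.3775*x + 4.375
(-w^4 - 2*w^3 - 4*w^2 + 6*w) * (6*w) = -6*w^5 - 12*w^4 - 24*w^3 + 36*w^2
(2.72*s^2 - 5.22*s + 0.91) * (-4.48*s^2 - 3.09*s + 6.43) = -12.1856*s^4 + 14.9808*s^3 + 29.5426*s^2 - 36.3765*s + 5.8513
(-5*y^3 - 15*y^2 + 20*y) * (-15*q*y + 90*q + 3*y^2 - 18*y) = 75*q*y^4 - 225*q*y^3 - 1650*q*y^2 + 1800*q*y - 15*y^5 + 45*y^4 + 330*y^3 - 360*y^2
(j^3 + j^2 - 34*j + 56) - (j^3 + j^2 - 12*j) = 56 - 22*j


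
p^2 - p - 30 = (p - 6)*(p + 5)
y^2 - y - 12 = (y - 4)*(y + 3)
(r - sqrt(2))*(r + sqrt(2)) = r^2 - 2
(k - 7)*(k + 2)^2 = k^3 - 3*k^2 - 24*k - 28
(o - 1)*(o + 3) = o^2 + 2*o - 3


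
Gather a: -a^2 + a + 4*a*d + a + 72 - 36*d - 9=-a^2 + a*(4*d + 2) - 36*d + 63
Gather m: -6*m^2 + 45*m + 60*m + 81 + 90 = -6*m^2 + 105*m + 171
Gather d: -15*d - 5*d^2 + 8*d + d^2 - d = -4*d^2 - 8*d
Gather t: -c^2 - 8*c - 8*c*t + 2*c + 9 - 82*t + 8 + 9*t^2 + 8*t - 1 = -c^2 - 6*c + 9*t^2 + t*(-8*c - 74) + 16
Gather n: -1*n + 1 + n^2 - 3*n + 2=n^2 - 4*n + 3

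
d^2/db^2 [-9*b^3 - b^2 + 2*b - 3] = -54*b - 2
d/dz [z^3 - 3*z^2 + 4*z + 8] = 3*z^2 - 6*z + 4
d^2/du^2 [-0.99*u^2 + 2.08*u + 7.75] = -1.98000000000000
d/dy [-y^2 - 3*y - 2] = -2*y - 3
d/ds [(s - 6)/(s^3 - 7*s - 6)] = (s^3 - 7*s - (s - 6)*(3*s^2 - 7) - 6)/(-s^3 + 7*s + 6)^2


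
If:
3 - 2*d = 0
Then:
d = 3/2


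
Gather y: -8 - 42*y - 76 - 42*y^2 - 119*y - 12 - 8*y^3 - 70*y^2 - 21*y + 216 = -8*y^3 - 112*y^2 - 182*y + 120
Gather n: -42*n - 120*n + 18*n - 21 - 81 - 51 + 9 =-144*n - 144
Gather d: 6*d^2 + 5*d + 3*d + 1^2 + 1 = 6*d^2 + 8*d + 2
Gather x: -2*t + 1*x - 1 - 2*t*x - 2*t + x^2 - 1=-4*t + x^2 + x*(1 - 2*t) - 2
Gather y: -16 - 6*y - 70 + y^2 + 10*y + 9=y^2 + 4*y - 77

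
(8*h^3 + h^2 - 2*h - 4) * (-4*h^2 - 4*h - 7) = -32*h^5 - 36*h^4 - 52*h^3 + 17*h^2 + 30*h + 28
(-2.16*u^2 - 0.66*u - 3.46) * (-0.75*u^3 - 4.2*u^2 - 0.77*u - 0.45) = 1.62*u^5 + 9.567*u^4 + 7.0302*u^3 + 16.0122*u^2 + 2.9612*u + 1.557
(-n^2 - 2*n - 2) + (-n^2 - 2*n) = -2*n^2 - 4*n - 2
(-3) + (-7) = -10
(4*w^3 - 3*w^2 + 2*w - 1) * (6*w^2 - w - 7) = 24*w^5 - 22*w^4 - 13*w^3 + 13*w^2 - 13*w + 7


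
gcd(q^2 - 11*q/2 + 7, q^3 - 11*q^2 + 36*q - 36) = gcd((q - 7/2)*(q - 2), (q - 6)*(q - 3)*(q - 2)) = q - 2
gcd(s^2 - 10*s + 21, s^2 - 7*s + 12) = s - 3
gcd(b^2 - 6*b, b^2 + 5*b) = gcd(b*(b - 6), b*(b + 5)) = b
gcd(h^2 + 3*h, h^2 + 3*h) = h^2 + 3*h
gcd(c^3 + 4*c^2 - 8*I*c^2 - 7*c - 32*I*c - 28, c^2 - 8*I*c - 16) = 1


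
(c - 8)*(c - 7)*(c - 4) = c^3 - 19*c^2 + 116*c - 224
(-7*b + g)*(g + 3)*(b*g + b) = -7*b^2*g^2 - 28*b^2*g - 21*b^2 + b*g^3 + 4*b*g^2 + 3*b*g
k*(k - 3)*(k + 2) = k^3 - k^2 - 6*k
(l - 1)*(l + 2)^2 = l^3 + 3*l^2 - 4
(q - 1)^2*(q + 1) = q^3 - q^2 - q + 1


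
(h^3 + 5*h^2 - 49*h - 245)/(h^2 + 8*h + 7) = (h^2 - 2*h - 35)/(h + 1)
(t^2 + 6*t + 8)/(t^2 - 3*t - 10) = (t + 4)/(t - 5)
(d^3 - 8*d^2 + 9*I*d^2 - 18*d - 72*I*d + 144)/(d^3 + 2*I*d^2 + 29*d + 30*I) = (d^2 + d*(-8 + 3*I) - 24*I)/(d^2 - 4*I*d + 5)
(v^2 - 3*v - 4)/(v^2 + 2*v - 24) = (v + 1)/(v + 6)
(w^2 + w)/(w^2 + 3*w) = (w + 1)/(w + 3)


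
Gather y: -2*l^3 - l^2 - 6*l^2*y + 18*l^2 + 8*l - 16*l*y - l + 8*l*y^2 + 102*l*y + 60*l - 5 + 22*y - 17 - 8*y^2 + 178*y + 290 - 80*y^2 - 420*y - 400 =-2*l^3 + 17*l^2 + 67*l + y^2*(8*l - 88) + y*(-6*l^2 + 86*l - 220) - 132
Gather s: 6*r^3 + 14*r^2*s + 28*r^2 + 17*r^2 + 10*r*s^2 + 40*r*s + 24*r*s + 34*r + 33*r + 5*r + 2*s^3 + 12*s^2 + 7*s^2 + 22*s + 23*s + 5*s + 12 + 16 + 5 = 6*r^3 + 45*r^2 + 72*r + 2*s^3 + s^2*(10*r + 19) + s*(14*r^2 + 64*r + 50) + 33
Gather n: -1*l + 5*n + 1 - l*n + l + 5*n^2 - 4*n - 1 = 5*n^2 + n*(1 - l)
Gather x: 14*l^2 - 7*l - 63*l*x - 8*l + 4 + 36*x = 14*l^2 - 15*l + x*(36 - 63*l) + 4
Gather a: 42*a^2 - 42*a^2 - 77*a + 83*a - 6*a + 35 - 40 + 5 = 0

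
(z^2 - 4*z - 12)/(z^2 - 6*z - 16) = (z - 6)/(z - 8)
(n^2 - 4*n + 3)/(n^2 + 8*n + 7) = (n^2 - 4*n + 3)/(n^2 + 8*n + 7)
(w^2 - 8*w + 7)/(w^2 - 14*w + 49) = (w - 1)/(w - 7)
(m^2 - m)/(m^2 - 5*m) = (m - 1)/(m - 5)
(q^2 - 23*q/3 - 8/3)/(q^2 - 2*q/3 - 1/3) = (q - 8)/(q - 1)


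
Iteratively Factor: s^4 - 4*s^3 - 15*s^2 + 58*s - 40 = (s - 5)*(s^3 + s^2 - 10*s + 8) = (s - 5)*(s + 4)*(s^2 - 3*s + 2) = (s - 5)*(s - 1)*(s + 4)*(s - 2)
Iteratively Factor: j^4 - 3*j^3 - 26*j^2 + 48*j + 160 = (j + 4)*(j^3 - 7*j^2 + 2*j + 40) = (j - 4)*(j + 4)*(j^2 - 3*j - 10) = (j - 5)*(j - 4)*(j + 4)*(j + 2)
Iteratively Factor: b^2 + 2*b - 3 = (b + 3)*(b - 1)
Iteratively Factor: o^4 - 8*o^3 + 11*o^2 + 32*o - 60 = (o - 2)*(o^3 - 6*o^2 - o + 30) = (o - 3)*(o - 2)*(o^2 - 3*o - 10) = (o - 3)*(o - 2)*(o + 2)*(o - 5)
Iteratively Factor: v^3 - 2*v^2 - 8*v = (v - 4)*(v^2 + 2*v) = (v - 4)*(v + 2)*(v)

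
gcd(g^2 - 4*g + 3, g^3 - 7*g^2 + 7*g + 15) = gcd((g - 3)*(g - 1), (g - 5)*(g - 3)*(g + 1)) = g - 3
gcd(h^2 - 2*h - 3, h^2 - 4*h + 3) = h - 3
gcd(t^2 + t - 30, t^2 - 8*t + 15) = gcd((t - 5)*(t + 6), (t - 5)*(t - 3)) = t - 5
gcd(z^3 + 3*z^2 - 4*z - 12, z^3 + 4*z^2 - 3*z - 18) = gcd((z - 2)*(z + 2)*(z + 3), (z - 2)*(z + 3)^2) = z^2 + z - 6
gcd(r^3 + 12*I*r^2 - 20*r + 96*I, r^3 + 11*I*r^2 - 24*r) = r + 8*I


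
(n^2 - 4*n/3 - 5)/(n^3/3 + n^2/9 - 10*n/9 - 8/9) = 3*(3*n^2 - 4*n - 15)/(3*n^3 + n^2 - 10*n - 8)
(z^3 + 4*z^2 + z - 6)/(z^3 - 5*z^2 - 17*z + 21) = (z + 2)/(z - 7)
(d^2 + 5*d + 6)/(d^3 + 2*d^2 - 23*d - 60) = (d + 2)/(d^2 - d - 20)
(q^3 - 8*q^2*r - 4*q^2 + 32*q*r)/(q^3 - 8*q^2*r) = (q - 4)/q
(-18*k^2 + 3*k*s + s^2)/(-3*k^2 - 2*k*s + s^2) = (6*k + s)/(k + s)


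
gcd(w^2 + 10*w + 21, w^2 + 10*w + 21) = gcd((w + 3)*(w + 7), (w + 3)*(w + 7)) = w^2 + 10*w + 21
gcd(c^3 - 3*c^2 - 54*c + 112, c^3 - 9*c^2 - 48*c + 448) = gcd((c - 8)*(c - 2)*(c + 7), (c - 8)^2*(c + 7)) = c^2 - c - 56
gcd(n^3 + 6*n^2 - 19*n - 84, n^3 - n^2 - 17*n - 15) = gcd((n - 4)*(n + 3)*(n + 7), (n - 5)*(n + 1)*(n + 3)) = n + 3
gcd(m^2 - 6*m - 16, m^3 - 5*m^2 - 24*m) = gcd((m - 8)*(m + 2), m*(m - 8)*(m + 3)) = m - 8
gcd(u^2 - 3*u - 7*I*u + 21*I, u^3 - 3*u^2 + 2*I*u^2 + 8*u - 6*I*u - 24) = u - 3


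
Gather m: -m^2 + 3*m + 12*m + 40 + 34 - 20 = -m^2 + 15*m + 54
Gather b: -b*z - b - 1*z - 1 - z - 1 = b*(-z - 1) - 2*z - 2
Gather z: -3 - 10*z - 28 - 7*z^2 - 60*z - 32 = -7*z^2 - 70*z - 63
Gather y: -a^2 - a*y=-a^2 - a*y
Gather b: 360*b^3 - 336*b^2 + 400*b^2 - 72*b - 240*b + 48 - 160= 360*b^3 + 64*b^2 - 312*b - 112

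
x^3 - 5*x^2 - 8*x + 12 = (x - 6)*(x - 1)*(x + 2)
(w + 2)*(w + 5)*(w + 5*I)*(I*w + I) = I*w^4 - 5*w^3 + 8*I*w^3 - 40*w^2 + 17*I*w^2 - 85*w + 10*I*w - 50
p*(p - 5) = p^2 - 5*p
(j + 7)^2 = j^2 + 14*j + 49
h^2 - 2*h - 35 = (h - 7)*(h + 5)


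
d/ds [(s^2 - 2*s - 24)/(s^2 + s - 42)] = 3/(s^2 + 14*s + 49)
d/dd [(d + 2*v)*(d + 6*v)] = 2*d + 8*v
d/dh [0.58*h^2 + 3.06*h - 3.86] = 1.16*h + 3.06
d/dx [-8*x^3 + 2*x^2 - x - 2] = -24*x^2 + 4*x - 1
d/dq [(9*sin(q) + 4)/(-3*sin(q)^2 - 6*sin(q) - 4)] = 3*(9*sin(q)^2 + 8*sin(q) - 4)*cos(q)/(3*sin(q)^2 + 6*sin(q) + 4)^2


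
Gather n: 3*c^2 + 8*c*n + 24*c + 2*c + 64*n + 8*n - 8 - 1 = 3*c^2 + 26*c + n*(8*c + 72) - 9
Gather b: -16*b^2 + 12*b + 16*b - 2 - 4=-16*b^2 + 28*b - 6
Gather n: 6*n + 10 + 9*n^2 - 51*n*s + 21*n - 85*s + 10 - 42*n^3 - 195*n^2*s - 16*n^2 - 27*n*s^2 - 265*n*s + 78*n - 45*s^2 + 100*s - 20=-42*n^3 + n^2*(-195*s - 7) + n*(-27*s^2 - 316*s + 105) - 45*s^2 + 15*s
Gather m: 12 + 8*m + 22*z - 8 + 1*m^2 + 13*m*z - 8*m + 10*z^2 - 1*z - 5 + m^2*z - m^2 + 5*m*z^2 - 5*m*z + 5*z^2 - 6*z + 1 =m^2*z + m*(5*z^2 + 8*z) + 15*z^2 + 15*z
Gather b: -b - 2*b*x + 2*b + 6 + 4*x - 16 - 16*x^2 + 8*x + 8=b*(1 - 2*x) - 16*x^2 + 12*x - 2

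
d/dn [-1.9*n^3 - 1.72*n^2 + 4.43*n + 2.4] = -5.7*n^2 - 3.44*n + 4.43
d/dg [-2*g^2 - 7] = -4*g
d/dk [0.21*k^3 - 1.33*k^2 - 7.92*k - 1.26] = 0.63*k^2 - 2.66*k - 7.92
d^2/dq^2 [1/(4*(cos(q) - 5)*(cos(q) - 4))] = (-4*sin(q)^4 + 3*sin(q)^2 - 855*cos(q)/4 + 27*cos(3*q)/4 + 123)/(4*(cos(q) - 5)^3*(cos(q) - 4)^3)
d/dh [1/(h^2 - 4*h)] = 2*(2 - h)/(h^2*(h - 4)^2)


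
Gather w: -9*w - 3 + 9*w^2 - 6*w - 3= 9*w^2 - 15*w - 6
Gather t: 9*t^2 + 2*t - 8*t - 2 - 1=9*t^2 - 6*t - 3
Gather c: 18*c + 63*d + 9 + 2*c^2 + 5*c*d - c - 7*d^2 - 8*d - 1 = 2*c^2 + c*(5*d + 17) - 7*d^2 + 55*d + 8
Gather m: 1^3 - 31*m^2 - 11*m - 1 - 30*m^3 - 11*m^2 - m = -30*m^3 - 42*m^2 - 12*m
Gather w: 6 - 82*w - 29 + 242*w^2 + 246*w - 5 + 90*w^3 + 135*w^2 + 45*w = 90*w^3 + 377*w^2 + 209*w - 28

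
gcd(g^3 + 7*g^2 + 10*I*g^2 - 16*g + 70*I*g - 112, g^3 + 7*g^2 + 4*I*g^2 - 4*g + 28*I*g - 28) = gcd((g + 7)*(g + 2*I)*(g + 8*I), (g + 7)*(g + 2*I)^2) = g^2 + g*(7 + 2*I) + 14*I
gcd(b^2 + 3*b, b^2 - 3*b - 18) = b + 3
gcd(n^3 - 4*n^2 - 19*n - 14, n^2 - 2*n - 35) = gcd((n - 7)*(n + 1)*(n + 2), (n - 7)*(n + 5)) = n - 7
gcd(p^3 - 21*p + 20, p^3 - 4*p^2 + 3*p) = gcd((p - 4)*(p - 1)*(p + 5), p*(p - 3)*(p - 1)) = p - 1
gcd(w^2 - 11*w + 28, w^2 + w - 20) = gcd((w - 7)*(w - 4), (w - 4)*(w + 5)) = w - 4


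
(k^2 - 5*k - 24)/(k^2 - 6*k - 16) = (k + 3)/(k + 2)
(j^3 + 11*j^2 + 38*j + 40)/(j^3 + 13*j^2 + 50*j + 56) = (j + 5)/(j + 7)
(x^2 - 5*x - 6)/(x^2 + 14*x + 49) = (x^2 - 5*x - 6)/(x^2 + 14*x + 49)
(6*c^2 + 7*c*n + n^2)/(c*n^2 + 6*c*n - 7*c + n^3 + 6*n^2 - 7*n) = (6*c + n)/(n^2 + 6*n - 7)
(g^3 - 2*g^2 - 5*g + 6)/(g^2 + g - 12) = (g^2 + g - 2)/(g + 4)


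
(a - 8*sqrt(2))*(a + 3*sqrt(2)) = a^2 - 5*sqrt(2)*a - 48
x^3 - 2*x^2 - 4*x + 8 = (x - 2)^2*(x + 2)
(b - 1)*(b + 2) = b^2 + b - 2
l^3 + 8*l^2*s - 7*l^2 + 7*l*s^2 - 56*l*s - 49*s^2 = (l - 7)*(l + s)*(l + 7*s)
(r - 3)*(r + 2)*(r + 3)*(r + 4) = r^4 + 6*r^3 - r^2 - 54*r - 72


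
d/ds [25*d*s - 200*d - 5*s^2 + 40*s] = 25*d - 10*s + 40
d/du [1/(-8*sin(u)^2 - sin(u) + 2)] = (16*sin(u) + 1)*cos(u)/(8*sin(u)^2 + sin(u) - 2)^2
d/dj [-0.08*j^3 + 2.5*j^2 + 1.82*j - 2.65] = -0.24*j^2 + 5.0*j + 1.82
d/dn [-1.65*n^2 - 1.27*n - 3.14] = -3.3*n - 1.27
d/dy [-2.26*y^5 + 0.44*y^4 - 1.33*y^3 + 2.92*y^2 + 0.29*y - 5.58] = -11.3*y^4 + 1.76*y^3 - 3.99*y^2 + 5.84*y + 0.29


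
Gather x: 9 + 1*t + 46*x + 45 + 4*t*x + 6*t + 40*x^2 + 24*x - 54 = 7*t + 40*x^2 + x*(4*t + 70)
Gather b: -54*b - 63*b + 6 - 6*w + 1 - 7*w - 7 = -117*b - 13*w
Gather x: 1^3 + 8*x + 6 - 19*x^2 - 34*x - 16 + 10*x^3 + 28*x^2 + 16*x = 10*x^3 + 9*x^2 - 10*x - 9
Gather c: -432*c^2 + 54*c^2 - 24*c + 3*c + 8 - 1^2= -378*c^2 - 21*c + 7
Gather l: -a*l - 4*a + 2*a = -a*l - 2*a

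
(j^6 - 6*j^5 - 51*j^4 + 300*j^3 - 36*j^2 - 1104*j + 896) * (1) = j^6 - 6*j^5 - 51*j^4 + 300*j^3 - 36*j^2 - 1104*j + 896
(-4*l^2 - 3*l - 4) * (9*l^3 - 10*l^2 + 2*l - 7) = -36*l^5 + 13*l^4 - 14*l^3 + 62*l^2 + 13*l + 28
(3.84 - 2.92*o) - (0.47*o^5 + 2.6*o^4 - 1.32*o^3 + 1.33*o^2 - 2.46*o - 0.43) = -0.47*o^5 - 2.6*o^4 + 1.32*o^3 - 1.33*o^2 - 0.46*o + 4.27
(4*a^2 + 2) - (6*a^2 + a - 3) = -2*a^2 - a + 5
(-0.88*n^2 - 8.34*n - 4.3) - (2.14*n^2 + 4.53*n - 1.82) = -3.02*n^2 - 12.87*n - 2.48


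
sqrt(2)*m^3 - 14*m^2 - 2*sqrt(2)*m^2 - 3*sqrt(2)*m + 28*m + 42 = (m - 3)*(m - 7*sqrt(2))*(sqrt(2)*m + sqrt(2))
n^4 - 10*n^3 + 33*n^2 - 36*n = n*(n - 4)*(n - 3)^2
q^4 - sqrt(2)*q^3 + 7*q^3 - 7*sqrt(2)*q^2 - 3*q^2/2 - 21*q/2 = q*(q + 7)*(q - 3*sqrt(2)/2)*(q + sqrt(2)/2)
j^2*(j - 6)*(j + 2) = j^4 - 4*j^3 - 12*j^2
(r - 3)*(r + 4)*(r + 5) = r^3 + 6*r^2 - 7*r - 60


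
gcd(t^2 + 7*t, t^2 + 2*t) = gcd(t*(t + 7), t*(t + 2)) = t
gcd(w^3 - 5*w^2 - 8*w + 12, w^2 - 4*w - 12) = w^2 - 4*w - 12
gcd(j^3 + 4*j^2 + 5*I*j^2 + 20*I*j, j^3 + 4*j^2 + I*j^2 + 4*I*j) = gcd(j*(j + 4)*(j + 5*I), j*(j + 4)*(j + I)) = j^2 + 4*j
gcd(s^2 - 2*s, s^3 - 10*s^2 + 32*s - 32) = s - 2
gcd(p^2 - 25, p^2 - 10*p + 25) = p - 5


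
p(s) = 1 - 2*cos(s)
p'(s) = 2*sin(s)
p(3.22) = 2.99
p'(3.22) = -0.16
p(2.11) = 2.03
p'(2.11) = 1.72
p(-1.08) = 0.06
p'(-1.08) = -1.76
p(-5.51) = -0.43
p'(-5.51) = 1.40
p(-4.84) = 0.75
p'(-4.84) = 1.98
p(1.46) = 0.78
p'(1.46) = 1.99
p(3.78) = 2.61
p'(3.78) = -1.19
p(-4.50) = 1.42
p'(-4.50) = 1.96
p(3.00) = 2.98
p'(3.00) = 0.28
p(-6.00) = -0.92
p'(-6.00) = 0.56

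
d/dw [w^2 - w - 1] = 2*w - 1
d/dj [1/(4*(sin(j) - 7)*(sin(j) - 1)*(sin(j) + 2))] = 3*(4*sin(j) + cos(j)^2 + 2)*cos(j)/(4*(sin(j) - 7)^2*(sin(j) - 1)^2*(sin(j) + 2)^2)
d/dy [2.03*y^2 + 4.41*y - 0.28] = 4.06*y + 4.41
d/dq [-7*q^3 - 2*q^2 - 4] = q*(-21*q - 4)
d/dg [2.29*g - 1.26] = 2.29000000000000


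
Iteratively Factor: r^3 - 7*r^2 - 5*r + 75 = (r + 3)*(r^2 - 10*r + 25) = (r - 5)*(r + 3)*(r - 5)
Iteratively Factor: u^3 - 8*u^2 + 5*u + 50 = (u + 2)*(u^2 - 10*u + 25) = (u - 5)*(u + 2)*(u - 5)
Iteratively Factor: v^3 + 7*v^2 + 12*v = (v + 4)*(v^2 + 3*v) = v*(v + 4)*(v + 3)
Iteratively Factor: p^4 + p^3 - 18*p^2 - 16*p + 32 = (p + 2)*(p^3 - p^2 - 16*p + 16) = (p - 4)*(p + 2)*(p^2 + 3*p - 4) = (p - 4)*(p + 2)*(p + 4)*(p - 1)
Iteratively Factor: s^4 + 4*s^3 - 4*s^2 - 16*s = (s)*(s^3 + 4*s^2 - 4*s - 16) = s*(s + 4)*(s^2 - 4) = s*(s + 2)*(s + 4)*(s - 2)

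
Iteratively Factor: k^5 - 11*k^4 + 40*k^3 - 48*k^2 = (k)*(k^4 - 11*k^3 + 40*k^2 - 48*k) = k*(k - 4)*(k^3 - 7*k^2 + 12*k) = k*(k - 4)*(k - 3)*(k^2 - 4*k) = k*(k - 4)^2*(k - 3)*(k)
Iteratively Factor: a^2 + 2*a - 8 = (a + 4)*(a - 2)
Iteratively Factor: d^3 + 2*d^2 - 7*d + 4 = (d - 1)*(d^2 + 3*d - 4) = (d - 1)^2*(d + 4)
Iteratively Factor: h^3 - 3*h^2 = (h)*(h^2 - 3*h) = h^2*(h - 3)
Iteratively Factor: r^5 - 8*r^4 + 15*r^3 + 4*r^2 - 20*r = (r - 2)*(r^4 - 6*r^3 + 3*r^2 + 10*r) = (r - 5)*(r - 2)*(r^3 - r^2 - 2*r) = r*(r - 5)*(r - 2)*(r^2 - r - 2) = r*(r - 5)*(r - 2)*(r + 1)*(r - 2)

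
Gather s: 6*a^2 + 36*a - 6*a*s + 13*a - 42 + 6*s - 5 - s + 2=6*a^2 + 49*a + s*(5 - 6*a) - 45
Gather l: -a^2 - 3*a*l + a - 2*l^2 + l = -a^2 + a - 2*l^2 + l*(1 - 3*a)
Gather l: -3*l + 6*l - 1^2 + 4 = 3*l + 3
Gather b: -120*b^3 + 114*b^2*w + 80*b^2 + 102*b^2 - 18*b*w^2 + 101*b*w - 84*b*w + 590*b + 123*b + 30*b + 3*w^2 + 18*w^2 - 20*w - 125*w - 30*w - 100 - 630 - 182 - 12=-120*b^3 + b^2*(114*w + 182) + b*(-18*w^2 + 17*w + 743) + 21*w^2 - 175*w - 924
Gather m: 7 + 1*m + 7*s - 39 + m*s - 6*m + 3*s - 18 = m*(s - 5) + 10*s - 50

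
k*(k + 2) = k^2 + 2*k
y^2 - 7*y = y*(y - 7)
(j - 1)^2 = j^2 - 2*j + 1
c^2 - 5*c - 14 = (c - 7)*(c + 2)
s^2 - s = s*(s - 1)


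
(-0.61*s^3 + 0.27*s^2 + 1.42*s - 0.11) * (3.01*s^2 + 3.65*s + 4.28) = -1.8361*s^5 - 1.4138*s^4 + 2.6489*s^3 + 6.0075*s^2 + 5.6761*s - 0.4708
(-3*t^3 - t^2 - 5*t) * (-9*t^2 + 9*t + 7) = 27*t^5 - 18*t^4 + 15*t^3 - 52*t^2 - 35*t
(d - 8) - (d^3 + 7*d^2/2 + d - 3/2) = -d^3 - 7*d^2/2 - 13/2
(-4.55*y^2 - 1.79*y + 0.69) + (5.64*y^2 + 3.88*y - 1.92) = 1.09*y^2 + 2.09*y - 1.23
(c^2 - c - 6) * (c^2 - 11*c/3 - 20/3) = c^4 - 14*c^3/3 - 9*c^2 + 86*c/3 + 40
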